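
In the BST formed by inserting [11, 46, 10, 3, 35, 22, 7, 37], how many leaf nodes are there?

Tree built from: [11, 46, 10, 3, 35, 22, 7, 37]
Tree (level-order array): [11, 10, 46, 3, None, 35, None, None, 7, 22, 37]
Rule: A leaf has 0 children.
Per-node child counts:
  node 11: 2 child(ren)
  node 10: 1 child(ren)
  node 3: 1 child(ren)
  node 7: 0 child(ren)
  node 46: 1 child(ren)
  node 35: 2 child(ren)
  node 22: 0 child(ren)
  node 37: 0 child(ren)
Matching nodes: [7, 22, 37]
Count of leaf nodes: 3


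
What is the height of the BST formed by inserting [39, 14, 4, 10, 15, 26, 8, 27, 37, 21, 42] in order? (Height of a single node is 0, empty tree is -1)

Insertion order: [39, 14, 4, 10, 15, 26, 8, 27, 37, 21, 42]
Tree (level-order array): [39, 14, 42, 4, 15, None, None, None, 10, None, 26, 8, None, 21, 27, None, None, None, None, None, 37]
Compute height bottom-up (empty subtree = -1):
  height(8) = 1 + max(-1, -1) = 0
  height(10) = 1 + max(0, -1) = 1
  height(4) = 1 + max(-1, 1) = 2
  height(21) = 1 + max(-1, -1) = 0
  height(37) = 1 + max(-1, -1) = 0
  height(27) = 1 + max(-1, 0) = 1
  height(26) = 1 + max(0, 1) = 2
  height(15) = 1 + max(-1, 2) = 3
  height(14) = 1 + max(2, 3) = 4
  height(42) = 1 + max(-1, -1) = 0
  height(39) = 1 + max(4, 0) = 5
Height = 5


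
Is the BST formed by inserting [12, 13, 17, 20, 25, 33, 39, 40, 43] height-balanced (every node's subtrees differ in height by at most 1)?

Tree (level-order array): [12, None, 13, None, 17, None, 20, None, 25, None, 33, None, 39, None, 40, None, 43]
Definition: a tree is height-balanced if, at every node, |h(left) - h(right)| <= 1 (empty subtree has height -1).
Bottom-up per-node check:
  node 43: h_left=-1, h_right=-1, diff=0 [OK], height=0
  node 40: h_left=-1, h_right=0, diff=1 [OK], height=1
  node 39: h_left=-1, h_right=1, diff=2 [FAIL (|-1-1|=2 > 1)], height=2
  node 33: h_left=-1, h_right=2, diff=3 [FAIL (|-1-2|=3 > 1)], height=3
  node 25: h_left=-1, h_right=3, diff=4 [FAIL (|-1-3|=4 > 1)], height=4
  node 20: h_left=-1, h_right=4, diff=5 [FAIL (|-1-4|=5 > 1)], height=5
  node 17: h_left=-1, h_right=5, diff=6 [FAIL (|-1-5|=6 > 1)], height=6
  node 13: h_left=-1, h_right=6, diff=7 [FAIL (|-1-6|=7 > 1)], height=7
  node 12: h_left=-1, h_right=7, diff=8 [FAIL (|-1-7|=8 > 1)], height=8
Node 39 violates the condition: |-1 - 1| = 2 > 1.
Result: Not balanced


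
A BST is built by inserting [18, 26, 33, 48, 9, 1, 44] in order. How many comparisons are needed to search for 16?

Search path for 16: 18 -> 9
Found: False
Comparisons: 2


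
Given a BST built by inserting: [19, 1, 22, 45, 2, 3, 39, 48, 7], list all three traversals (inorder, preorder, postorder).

Tree insertion order: [19, 1, 22, 45, 2, 3, 39, 48, 7]
Tree (level-order array): [19, 1, 22, None, 2, None, 45, None, 3, 39, 48, None, 7]
Inorder (L, root, R): [1, 2, 3, 7, 19, 22, 39, 45, 48]
Preorder (root, L, R): [19, 1, 2, 3, 7, 22, 45, 39, 48]
Postorder (L, R, root): [7, 3, 2, 1, 39, 48, 45, 22, 19]


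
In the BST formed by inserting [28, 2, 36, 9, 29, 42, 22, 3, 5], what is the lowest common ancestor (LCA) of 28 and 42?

Tree insertion order: [28, 2, 36, 9, 29, 42, 22, 3, 5]
Tree (level-order array): [28, 2, 36, None, 9, 29, 42, 3, 22, None, None, None, None, None, 5]
In a BST, the LCA of p=28, q=42 is the first node v on the
root-to-leaf path with p <= v <= q (go left if both < v, right if both > v).
Walk from root:
  at 28: 28 <= 28 <= 42, this is the LCA
LCA = 28


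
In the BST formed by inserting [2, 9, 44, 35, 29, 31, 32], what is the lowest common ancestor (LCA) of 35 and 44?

Tree insertion order: [2, 9, 44, 35, 29, 31, 32]
Tree (level-order array): [2, None, 9, None, 44, 35, None, 29, None, None, 31, None, 32]
In a BST, the LCA of p=35, q=44 is the first node v on the
root-to-leaf path with p <= v <= q (go left if both < v, right if both > v).
Walk from root:
  at 2: both 35 and 44 > 2, go right
  at 9: both 35 and 44 > 9, go right
  at 44: 35 <= 44 <= 44, this is the LCA
LCA = 44


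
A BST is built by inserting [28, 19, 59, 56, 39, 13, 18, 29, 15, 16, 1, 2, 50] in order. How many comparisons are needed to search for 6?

Search path for 6: 28 -> 19 -> 13 -> 1 -> 2
Found: False
Comparisons: 5


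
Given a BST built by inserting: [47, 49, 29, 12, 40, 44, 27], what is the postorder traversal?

Tree insertion order: [47, 49, 29, 12, 40, 44, 27]
Tree (level-order array): [47, 29, 49, 12, 40, None, None, None, 27, None, 44]
Postorder traversal: [27, 12, 44, 40, 29, 49, 47]


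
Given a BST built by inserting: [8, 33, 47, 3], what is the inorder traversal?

Tree insertion order: [8, 33, 47, 3]
Tree (level-order array): [8, 3, 33, None, None, None, 47]
Inorder traversal: [3, 8, 33, 47]


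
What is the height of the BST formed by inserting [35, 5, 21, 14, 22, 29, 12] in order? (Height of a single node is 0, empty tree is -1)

Insertion order: [35, 5, 21, 14, 22, 29, 12]
Tree (level-order array): [35, 5, None, None, 21, 14, 22, 12, None, None, 29]
Compute height bottom-up (empty subtree = -1):
  height(12) = 1 + max(-1, -1) = 0
  height(14) = 1 + max(0, -1) = 1
  height(29) = 1 + max(-1, -1) = 0
  height(22) = 1 + max(-1, 0) = 1
  height(21) = 1 + max(1, 1) = 2
  height(5) = 1 + max(-1, 2) = 3
  height(35) = 1 + max(3, -1) = 4
Height = 4


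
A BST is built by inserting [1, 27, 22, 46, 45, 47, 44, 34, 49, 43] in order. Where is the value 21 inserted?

Starting tree (level order): [1, None, 27, 22, 46, None, None, 45, 47, 44, None, None, 49, 34, None, None, None, None, 43]
Insertion path: 1 -> 27 -> 22
Result: insert 21 as left child of 22
Final tree (level order): [1, None, 27, 22, 46, 21, None, 45, 47, None, None, 44, None, None, 49, 34, None, None, None, None, 43]


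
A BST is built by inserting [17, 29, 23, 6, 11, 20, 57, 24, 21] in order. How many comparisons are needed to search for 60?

Search path for 60: 17 -> 29 -> 57
Found: False
Comparisons: 3


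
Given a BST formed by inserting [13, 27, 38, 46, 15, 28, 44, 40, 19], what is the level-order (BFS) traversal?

Tree insertion order: [13, 27, 38, 46, 15, 28, 44, 40, 19]
Tree (level-order array): [13, None, 27, 15, 38, None, 19, 28, 46, None, None, None, None, 44, None, 40]
BFS from the root, enqueuing left then right child of each popped node:
  queue [13] -> pop 13, enqueue [27], visited so far: [13]
  queue [27] -> pop 27, enqueue [15, 38], visited so far: [13, 27]
  queue [15, 38] -> pop 15, enqueue [19], visited so far: [13, 27, 15]
  queue [38, 19] -> pop 38, enqueue [28, 46], visited so far: [13, 27, 15, 38]
  queue [19, 28, 46] -> pop 19, enqueue [none], visited so far: [13, 27, 15, 38, 19]
  queue [28, 46] -> pop 28, enqueue [none], visited so far: [13, 27, 15, 38, 19, 28]
  queue [46] -> pop 46, enqueue [44], visited so far: [13, 27, 15, 38, 19, 28, 46]
  queue [44] -> pop 44, enqueue [40], visited so far: [13, 27, 15, 38, 19, 28, 46, 44]
  queue [40] -> pop 40, enqueue [none], visited so far: [13, 27, 15, 38, 19, 28, 46, 44, 40]
Result: [13, 27, 15, 38, 19, 28, 46, 44, 40]


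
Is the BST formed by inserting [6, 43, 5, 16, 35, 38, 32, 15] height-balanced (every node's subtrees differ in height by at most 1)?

Tree (level-order array): [6, 5, 43, None, None, 16, None, 15, 35, None, None, 32, 38]
Definition: a tree is height-balanced if, at every node, |h(left) - h(right)| <= 1 (empty subtree has height -1).
Bottom-up per-node check:
  node 5: h_left=-1, h_right=-1, diff=0 [OK], height=0
  node 15: h_left=-1, h_right=-1, diff=0 [OK], height=0
  node 32: h_left=-1, h_right=-1, diff=0 [OK], height=0
  node 38: h_left=-1, h_right=-1, diff=0 [OK], height=0
  node 35: h_left=0, h_right=0, diff=0 [OK], height=1
  node 16: h_left=0, h_right=1, diff=1 [OK], height=2
  node 43: h_left=2, h_right=-1, diff=3 [FAIL (|2--1|=3 > 1)], height=3
  node 6: h_left=0, h_right=3, diff=3 [FAIL (|0-3|=3 > 1)], height=4
Node 43 violates the condition: |2 - -1| = 3 > 1.
Result: Not balanced


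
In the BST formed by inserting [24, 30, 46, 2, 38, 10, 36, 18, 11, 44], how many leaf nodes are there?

Tree built from: [24, 30, 46, 2, 38, 10, 36, 18, 11, 44]
Tree (level-order array): [24, 2, 30, None, 10, None, 46, None, 18, 38, None, 11, None, 36, 44]
Rule: A leaf has 0 children.
Per-node child counts:
  node 24: 2 child(ren)
  node 2: 1 child(ren)
  node 10: 1 child(ren)
  node 18: 1 child(ren)
  node 11: 0 child(ren)
  node 30: 1 child(ren)
  node 46: 1 child(ren)
  node 38: 2 child(ren)
  node 36: 0 child(ren)
  node 44: 0 child(ren)
Matching nodes: [11, 36, 44]
Count of leaf nodes: 3


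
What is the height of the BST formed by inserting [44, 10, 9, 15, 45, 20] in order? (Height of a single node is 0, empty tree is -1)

Insertion order: [44, 10, 9, 15, 45, 20]
Tree (level-order array): [44, 10, 45, 9, 15, None, None, None, None, None, 20]
Compute height bottom-up (empty subtree = -1):
  height(9) = 1 + max(-1, -1) = 0
  height(20) = 1 + max(-1, -1) = 0
  height(15) = 1 + max(-1, 0) = 1
  height(10) = 1 + max(0, 1) = 2
  height(45) = 1 + max(-1, -1) = 0
  height(44) = 1 + max(2, 0) = 3
Height = 3


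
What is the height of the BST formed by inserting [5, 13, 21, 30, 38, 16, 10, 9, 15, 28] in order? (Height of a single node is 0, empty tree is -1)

Insertion order: [5, 13, 21, 30, 38, 16, 10, 9, 15, 28]
Tree (level-order array): [5, None, 13, 10, 21, 9, None, 16, 30, None, None, 15, None, 28, 38]
Compute height bottom-up (empty subtree = -1):
  height(9) = 1 + max(-1, -1) = 0
  height(10) = 1 + max(0, -1) = 1
  height(15) = 1 + max(-1, -1) = 0
  height(16) = 1 + max(0, -1) = 1
  height(28) = 1 + max(-1, -1) = 0
  height(38) = 1 + max(-1, -1) = 0
  height(30) = 1 + max(0, 0) = 1
  height(21) = 1 + max(1, 1) = 2
  height(13) = 1 + max(1, 2) = 3
  height(5) = 1 + max(-1, 3) = 4
Height = 4


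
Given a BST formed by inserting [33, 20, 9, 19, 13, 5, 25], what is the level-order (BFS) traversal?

Tree insertion order: [33, 20, 9, 19, 13, 5, 25]
Tree (level-order array): [33, 20, None, 9, 25, 5, 19, None, None, None, None, 13]
BFS from the root, enqueuing left then right child of each popped node:
  queue [33] -> pop 33, enqueue [20], visited so far: [33]
  queue [20] -> pop 20, enqueue [9, 25], visited so far: [33, 20]
  queue [9, 25] -> pop 9, enqueue [5, 19], visited so far: [33, 20, 9]
  queue [25, 5, 19] -> pop 25, enqueue [none], visited so far: [33, 20, 9, 25]
  queue [5, 19] -> pop 5, enqueue [none], visited so far: [33, 20, 9, 25, 5]
  queue [19] -> pop 19, enqueue [13], visited so far: [33, 20, 9, 25, 5, 19]
  queue [13] -> pop 13, enqueue [none], visited so far: [33, 20, 9, 25, 5, 19, 13]
Result: [33, 20, 9, 25, 5, 19, 13]


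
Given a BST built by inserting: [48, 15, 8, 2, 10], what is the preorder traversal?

Tree insertion order: [48, 15, 8, 2, 10]
Tree (level-order array): [48, 15, None, 8, None, 2, 10]
Preorder traversal: [48, 15, 8, 2, 10]


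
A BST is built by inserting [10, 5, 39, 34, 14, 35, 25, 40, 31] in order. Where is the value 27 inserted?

Starting tree (level order): [10, 5, 39, None, None, 34, 40, 14, 35, None, None, None, 25, None, None, None, 31]
Insertion path: 10 -> 39 -> 34 -> 14 -> 25 -> 31
Result: insert 27 as left child of 31
Final tree (level order): [10, 5, 39, None, None, 34, 40, 14, 35, None, None, None, 25, None, None, None, 31, 27]


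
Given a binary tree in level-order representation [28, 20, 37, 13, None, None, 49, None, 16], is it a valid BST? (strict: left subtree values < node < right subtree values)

Level-order array: [28, 20, 37, 13, None, None, 49, None, 16]
Validate using subtree bounds (lo, hi): at each node, require lo < value < hi,
then recurse left with hi=value and right with lo=value.
Preorder trace (stopping at first violation):
  at node 28 with bounds (-inf, +inf): OK
  at node 20 with bounds (-inf, 28): OK
  at node 13 with bounds (-inf, 20): OK
  at node 16 with bounds (13, 20): OK
  at node 37 with bounds (28, +inf): OK
  at node 49 with bounds (37, +inf): OK
No violation found at any node.
Result: Valid BST


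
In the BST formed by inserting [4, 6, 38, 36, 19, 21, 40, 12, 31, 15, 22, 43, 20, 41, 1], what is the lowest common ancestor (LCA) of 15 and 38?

Tree insertion order: [4, 6, 38, 36, 19, 21, 40, 12, 31, 15, 22, 43, 20, 41, 1]
Tree (level-order array): [4, 1, 6, None, None, None, 38, 36, 40, 19, None, None, 43, 12, 21, 41, None, None, 15, 20, 31, None, None, None, None, None, None, 22]
In a BST, the LCA of p=15, q=38 is the first node v on the
root-to-leaf path with p <= v <= q (go left if both < v, right if both > v).
Walk from root:
  at 4: both 15 and 38 > 4, go right
  at 6: both 15 and 38 > 6, go right
  at 38: 15 <= 38 <= 38, this is the LCA
LCA = 38


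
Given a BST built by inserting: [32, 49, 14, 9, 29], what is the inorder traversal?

Tree insertion order: [32, 49, 14, 9, 29]
Tree (level-order array): [32, 14, 49, 9, 29]
Inorder traversal: [9, 14, 29, 32, 49]


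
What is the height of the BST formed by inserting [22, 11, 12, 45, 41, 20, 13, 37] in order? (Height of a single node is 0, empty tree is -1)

Insertion order: [22, 11, 12, 45, 41, 20, 13, 37]
Tree (level-order array): [22, 11, 45, None, 12, 41, None, None, 20, 37, None, 13]
Compute height bottom-up (empty subtree = -1):
  height(13) = 1 + max(-1, -1) = 0
  height(20) = 1 + max(0, -1) = 1
  height(12) = 1 + max(-1, 1) = 2
  height(11) = 1 + max(-1, 2) = 3
  height(37) = 1 + max(-1, -1) = 0
  height(41) = 1 + max(0, -1) = 1
  height(45) = 1 + max(1, -1) = 2
  height(22) = 1 + max(3, 2) = 4
Height = 4


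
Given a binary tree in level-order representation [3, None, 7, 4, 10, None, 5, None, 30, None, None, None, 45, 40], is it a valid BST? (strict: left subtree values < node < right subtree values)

Level-order array: [3, None, 7, 4, 10, None, 5, None, 30, None, None, None, 45, 40]
Validate using subtree bounds (lo, hi): at each node, require lo < value < hi,
then recurse left with hi=value and right with lo=value.
Preorder trace (stopping at first violation):
  at node 3 with bounds (-inf, +inf): OK
  at node 7 with bounds (3, +inf): OK
  at node 4 with bounds (3, 7): OK
  at node 5 with bounds (4, 7): OK
  at node 10 with bounds (7, +inf): OK
  at node 30 with bounds (10, +inf): OK
  at node 45 with bounds (30, +inf): OK
  at node 40 with bounds (30, 45): OK
No violation found at any node.
Result: Valid BST


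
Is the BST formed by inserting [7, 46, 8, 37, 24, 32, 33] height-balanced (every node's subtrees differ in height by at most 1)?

Tree (level-order array): [7, None, 46, 8, None, None, 37, 24, None, None, 32, None, 33]
Definition: a tree is height-balanced if, at every node, |h(left) - h(right)| <= 1 (empty subtree has height -1).
Bottom-up per-node check:
  node 33: h_left=-1, h_right=-1, diff=0 [OK], height=0
  node 32: h_left=-1, h_right=0, diff=1 [OK], height=1
  node 24: h_left=-1, h_right=1, diff=2 [FAIL (|-1-1|=2 > 1)], height=2
  node 37: h_left=2, h_right=-1, diff=3 [FAIL (|2--1|=3 > 1)], height=3
  node 8: h_left=-1, h_right=3, diff=4 [FAIL (|-1-3|=4 > 1)], height=4
  node 46: h_left=4, h_right=-1, diff=5 [FAIL (|4--1|=5 > 1)], height=5
  node 7: h_left=-1, h_right=5, diff=6 [FAIL (|-1-5|=6 > 1)], height=6
Node 24 violates the condition: |-1 - 1| = 2 > 1.
Result: Not balanced


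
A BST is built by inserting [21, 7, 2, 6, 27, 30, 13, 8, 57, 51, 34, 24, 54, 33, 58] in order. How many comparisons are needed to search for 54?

Search path for 54: 21 -> 27 -> 30 -> 57 -> 51 -> 54
Found: True
Comparisons: 6


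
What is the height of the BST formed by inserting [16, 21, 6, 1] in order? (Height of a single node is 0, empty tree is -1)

Insertion order: [16, 21, 6, 1]
Tree (level-order array): [16, 6, 21, 1]
Compute height bottom-up (empty subtree = -1):
  height(1) = 1 + max(-1, -1) = 0
  height(6) = 1 + max(0, -1) = 1
  height(21) = 1 + max(-1, -1) = 0
  height(16) = 1 + max(1, 0) = 2
Height = 2


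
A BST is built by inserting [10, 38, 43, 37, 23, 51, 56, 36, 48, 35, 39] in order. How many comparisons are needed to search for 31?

Search path for 31: 10 -> 38 -> 37 -> 23 -> 36 -> 35
Found: False
Comparisons: 6


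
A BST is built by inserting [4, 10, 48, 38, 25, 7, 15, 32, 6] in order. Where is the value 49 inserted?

Starting tree (level order): [4, None, 10, 7, 48, 6, None, 38, None, None, None, 25, None, 15, 32]
Insertion path: 4 -> 10 -> 48
Result: insert 49 as right child of 48
Final tree (level order): [4, None, 10, 7, 48, 6, None, 38, 49, None, None, 25, None, None, None, 15, 32]


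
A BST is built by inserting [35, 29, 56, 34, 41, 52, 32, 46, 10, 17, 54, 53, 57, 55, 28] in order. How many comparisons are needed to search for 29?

Search path for 29: 35 -> 29
Found: True
Comparisons: 2


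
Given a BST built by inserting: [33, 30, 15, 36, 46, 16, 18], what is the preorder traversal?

Tree insertion order: [33, 30, 15, 36, 46, 16, 18]
Tree (level-order array): [33, 30, 36, 15, None, None, 46, None, 16, None, None, None, 18]
Preorder traversal: [33, 30, 15, 16, 18, 36, 46]


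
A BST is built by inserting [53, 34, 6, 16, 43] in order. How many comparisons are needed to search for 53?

Search path for 53: 53
Found: True
Comparisons: 1


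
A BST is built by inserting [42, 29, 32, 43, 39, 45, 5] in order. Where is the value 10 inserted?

Starting tree (level order): [42, 29, 43, 5, 32, None, 45, None, None, None, 39]
Insertion path: 42 -> 29 -> 5
Result: insert 10 as right child of 5
Final tree (level order): [42, 29, 43, 5, 32, None, 45, None, 10, None, 39]


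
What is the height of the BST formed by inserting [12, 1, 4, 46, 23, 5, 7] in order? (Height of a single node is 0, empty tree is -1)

Insertion order: [12, 1, 4, 46, 23, 5, 7]
Tree (level-order array): [12, 1, 46, None, 4, 23, None, None, 5, None, None, None, 7]
Compute height bottom-up (empty subtree = -1):
  height(7) = 1 + max(-1, -1) = 0
  height(5) = 1 + max(-1, 0) = 1
  height(4) = 1 + max(-1, 1) = 2
  height(1) = 1 + max(-1, 2) = 3
  height(23) = 1 + max(-1, -1) = 0
  height(46) = 1 + max(0, -1) = 1
  height(12) = 1 + max(3, 1) = 4
Height = 4


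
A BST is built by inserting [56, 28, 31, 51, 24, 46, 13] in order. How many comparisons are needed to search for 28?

Search path for 28: 56 -> 28
Found: True
Comparisons: 2


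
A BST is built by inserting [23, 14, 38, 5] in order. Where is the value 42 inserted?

Starting tree (level order): [23, 14, 38, 5]
Insertion path: 23 -> 38
Result: insert 42 as right child of 38
Final tree (level order): [23, 14, 38, 5, None, None, 42]


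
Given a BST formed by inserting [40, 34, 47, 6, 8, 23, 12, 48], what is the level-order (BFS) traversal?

Tree insertion order: [40, 34, 47, 6, 8, 23, 12, 48]
Tree (level-order array): [40, 34, 47, 6, None, None, 48, None, 8, None, None, None, 23, 12]
BFS from the root, enqueuing left then right child of each popped node:
  queue [40] -> pop 40, enqueue [34, 47], visited so far: [40]
  queue [34, 47] -> pop 34, enqueue [6], visited so far: [40, 34]
  queue [47, 6] -> pop 47, enqueue [48], visited so far: [40, 34, 47]
  queue [6, 48] -> pop 6, enqueue [8], visited so far: [40, 34, 47, 6]
  queue [48, 8] -> pop 48, enqueue [none], visited so far: [40, 34, 47, 6, 48]
  queue [8] -> pop 8, enqueue [23], visited so far: [40, 34, 47, 6, 48, 8]
  queue [23] -> pop 23, enqueue [12], visited so far: [40, 34, 47, 6, 48, 8, 23]
  queue [12] -> pop 12, enqueue [none], visited so far: [40, 34, 47, 6, 48, 8, 23, 12]
Result: [40, 34, 47, 6, 48, 8, 23, 12]


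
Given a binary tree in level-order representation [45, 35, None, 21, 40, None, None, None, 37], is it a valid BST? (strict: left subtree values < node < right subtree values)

Level-order array: [45, 35, None, 21, 40, None, None, None, 37]
Validate using subtree bounds (lo, hi): at each node, require lo < value < hi,
then recurse left with hi=value and right with lo=value.
Preorder trace (stopping at first violation):
  at node 45 with bounds (-inf, +inf): OK
  at node 35 with bounds (-inf, 45): OK
  at node 21 with bounds (-inf, 35): OK
  at node 40 with bounds (35, 45): OK
  at node 37 with bounds (40, 45): VIOLATION
Node 37 violates its bound: not (40 < 37 < 45).
Result: Not a valid BST


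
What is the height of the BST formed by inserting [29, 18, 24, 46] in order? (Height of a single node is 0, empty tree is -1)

Insertion order: [29, 18, 24, 46]
Tree (level-order array): [29, 18, 46, None, 24]
Compute height bottom-up (empty subtree = -1):
  height(24) = 1 + max(-1, -1) = 0
  height(18) = 1 + max(-1, 0) = 1
  height(46) = 1 + max(-1, -1) = 0
  height(29) = 1 + max(1, 0) = 2
Height = 2


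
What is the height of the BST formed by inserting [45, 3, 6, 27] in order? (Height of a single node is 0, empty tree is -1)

Insertion order: [45, 3, 6, 27]
Tree (level-order array): [45, 3, None, None, 6, None, 27]
Compute height bottom-up (empty subtree = -1):
  height(27) = 1 + max(-1, -1) = 0
  height(6) = 1 + max(-1, 0) = 1
  height(3) = 1 + max(-1, 1) = 2
  height(45) = 1 + max(2, -1) = 3
Height = 3


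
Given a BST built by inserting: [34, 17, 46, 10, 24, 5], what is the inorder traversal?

Tree insertion order: [34, 17, 46, 10, 24, 5]
Tree (level-order array): [34, 17, 46, 10, 24, None, None, 5]
Inorder traversal: [5, 10, 17, 24, 34, 46]


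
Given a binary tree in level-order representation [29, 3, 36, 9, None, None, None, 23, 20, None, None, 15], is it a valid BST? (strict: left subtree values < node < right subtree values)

Level-order array: [29, 3, 36, 9, None, None, None, 23, 20, None, None, 15]
Validate using subtree bounds (lo, hi): at each node, require lo < value < hi,
then recurse left with hi=value and right with lo=value.
Preorder trace (stopping at first violation):
  at node 29 with bounds (-inf, +inf): OK
  at node 3 with bounds (-inf, 29): OK
  at node 9 with bounds (-inf, 3): VIOLATION
Node 9 violates its bound: not (-inf < 9 < 3).
Result: Not a valid BST


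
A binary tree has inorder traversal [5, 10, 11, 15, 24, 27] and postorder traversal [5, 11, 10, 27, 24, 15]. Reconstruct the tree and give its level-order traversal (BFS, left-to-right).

Inorder:   [5, 10, 11, 15, 24, 27]
Postorder: [5, 11, 10, 27, 24, 15]
Algorithm: postorder visits root last, so walk postorder right-to-left;
each value is the root of the current inorder slice — split it at that
value, recurse on the right subtree first, then the left.
Recursive splits:
  root=15; inorder splits into left=[5, 10, 11], right=[24, 27]
  root=24; inorder splits into left=[], right=[27]
  root=27; inorder splits into left=[], right=[]
  root=10; inorder splits into left=[5], right=[11]
  root=11; inorder splits into left=[], right=[]
  root=5; inorder splits into left=[], right=[]
Reconstructed level-order: [15, 10, 24, 5, 11, 27]


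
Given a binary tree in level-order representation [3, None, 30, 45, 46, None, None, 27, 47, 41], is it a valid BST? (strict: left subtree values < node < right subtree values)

Level-order array: [3, None, 30, 45, 46, None, None, 27, 47, 41]
Validate using subtree bounds (lo, hi): at each node, require lo < value < hi,
then recurse left with hi=value and right with lo=value.
Preorder trace (stopping at first violation):
  at node 3 with bounds (-inf, +inf): OK
  at node 30 with bounds (3, +inf): OK
  at node 45 with bounds (3, 30): VIOLATION
Node 45 violates its bound: not (3 < 45 < 30).
Result: Not a valid BST


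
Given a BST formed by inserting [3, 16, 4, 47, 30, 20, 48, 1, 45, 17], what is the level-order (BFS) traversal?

Tree insertion order: [3, 16, 4, 47, 30, 20, 48, 1, 45, 17]
Tree (level-order array): [3, 1, 16, None, None, 4, 47, None, None, 30, 48, 20, 45, None, None, 17]
BFS from the root, enqueuing left then right child of each popped node:
  queue [3] -> pop 3, enqueue [1, 16], visited so far: [3]
  queue [1, 16] -> pop 1, enqueue [none], visited so far: [3, 1]
  queue [16] -> pop 16, enqueue [4, 47], visited so far: [3, 1, 16]
  queue [4, 47] -> pop 4, enqueue [none], visited so far: [3, 1, 16, 4]
  queue [47] -> pop 47, enqueue [30, 48], visited so far: [3, 1, 16, 4, 47]
  queue [30, 48] -> pop 30, enqueue [20, 45], visited so far: [3, 1, 16, 4, 47, 30]
  queue [48, 20, 45] -> pop 48, enqueue [none], visited so far: [3, 1, 16, 4, 47, 30, 48]
  queue [20, 45] -> pop 20, enqueue [17], visited so far: [3, 1, 16, 4, 47, 30, 48, 20]
  queue [45, 17] -> pop 45, enqueue [none], visited so far: [3, 1, 16, 4, 47, 30, 48, 20, 45]
  queue [17] -> pop 17, enqueue [none], visited so far: [3, 1, 16, 4, 47, 30, 48, 20, 45, 17]
Result: [3, 1, 16, 4, 47, 30, 48, 20, 45, 17]


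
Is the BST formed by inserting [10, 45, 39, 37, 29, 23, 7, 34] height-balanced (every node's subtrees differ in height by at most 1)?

Tree (level-order array): [10, 7, 45, None, None, 39, None, 37, None, 29, None, 23, 34]
Definition: a tree is height-balanced if, at every node, |h(left) - h(right)| <= 1 (empty subtree has height -1).
Bottom-up per-node check:
  node 7: h_left=-1, h_right=-1, diff=0 [OK], height=0
  node 23: h_left=-1, h_right=-1, diff=0 [OK], height=0
  node 34: h_left=-1, h_right=-1, diff=0 [OK], height=0
  node 29: h_left=0, h_right=0, diff=0 [OK], height=1
  node 37: h_left=1, h_right=-1, diff=2 [FAIL (|1--1|=2 > 1)], height=2
  node 39: h_left=2, h_right=-1, diff=3 [FAIL (|2--1|=3 > 1)], height=3
  node 45: h_left=3, h_right=-1, diff=4 [FAIL (|3--1|=4 > 1)], height=4
  node 10: h_left=0, h_right=4, diff=4 [FAIL (|0-4|=4 > 1)], height=5
Node 37 violates the condition: |1 - -1| = 2 > 1.
Result: Not balanced


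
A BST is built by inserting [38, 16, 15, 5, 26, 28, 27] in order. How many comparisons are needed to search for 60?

Search path for 60: 38
Found: False
Comparisons: 1


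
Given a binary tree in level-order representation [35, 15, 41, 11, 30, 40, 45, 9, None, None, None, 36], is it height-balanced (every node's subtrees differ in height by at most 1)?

Tree (level-order array): [35, 15, 41, 11, 30, 40, 45, 9, None, None, None, 36]
Definition: a tree is height-balanced if, at every node, |h(left) - h(right)| <= 1 (empty subtree has height -1).
Bottom-up per-node check:
  node 9: h_left=-1, h_right=-1, diff=0 [OK], height=0
  node 11: h_left=0, h_right=-1, diff=1 [OK], height=1
  node 30: h_left=-1, h_right=-1, diff=0 [OK], height=0
  node 15: h_left=1, h_right=0, diff=1 [OK], height=2
  node 36: h_left=-1, h_right=-1, diff=0 [OK], height=0
  node 40: h_left=0, h_right=-1, diff=1 [OK], height=1
  node 45: h_left=-1, h_right=-1, diff=0 [OK], height=0
  node 41: h_left=1, h_right=0, diff=1 [OK], height=2
  node 35: h_left=2, h_right=2, diff=0 [OK], height=3
All nodes satisfy the balance condition.
Result: Balanced


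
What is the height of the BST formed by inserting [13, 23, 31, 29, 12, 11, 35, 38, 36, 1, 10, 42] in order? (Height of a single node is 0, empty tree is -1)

Insertion order: [13, 23, 31, 29, 12, 11, 35, 38, 36, 1, 10, 42]
Tree (level-order array): [13, 12, 23, 11, None, None, 31, 1, None, 29, 35, None, 10, None, None, None, 38, None, None, 36, 42]
Compute height bottom-up (empty subtree = -1):
  height(10) = 1 + max(-1, -1) = 0
  height(1) = 1 + max(-1, 0) = 1
  height(11) = 1 + max(1, -1) = 2
  height(12) = 1 + max(2, -1) = 3
  height(29) = 1 + max(-1, -1) = 0
  height(36) = 1 + max(-1, -1) = 0
  height(42) = 1 + max(-1, -1) = 0
  height(38) = 1 + max(0, 0) = 1
  height(35) = 1 + max(-1, 1) = 2
  height(31) = 1 + max(0, 2) = 3
  height(23) = 1 + max(-1, 3) = 4
  height(13) = 1 + max(3, 4) = 5
Height = 5


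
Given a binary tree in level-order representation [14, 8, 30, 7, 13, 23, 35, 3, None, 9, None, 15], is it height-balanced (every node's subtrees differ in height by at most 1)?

Tree (level-order array): [14, 8, 30, 7, 13, 23, 35, 3, None, 9, None, 15]
Definition: a tree is height-balanced if, at every node, |h(left) - h(right)| <= 1 (empty subtree has height -1).
Bottom-up per-node check:
  node 3: h_left=-1, h_right=-1, diff=0 [OK], height=0
  node 7: h_left=0, h_right=-1, diff=1 [OK], height=1
  node 9: h_left=-1, h_right=-1, diff=0 [OK], height=0
  node 13: h_left=0, h_right=-1, diff=1 [OK], height=1
  node 8: h_left=1, h_right=1, diff=0 [OK], height=2
  node 15: h_left=-1, h_right=-1, diff=0 [OK], height=0
  node 23: h_left=0, h_right=-1, diff=1 [OK], height=1
  node 35: h_left=-1, h_right=-1, diff=0 [OK], height=0
  node 30: h_left=1, h_right=0, diff=1 [OK], height=2
  node 14: h_left=2, h_right=2, diff=0 [OK], height=3
All nodes satisfy the balance condition.
Result: Balanced


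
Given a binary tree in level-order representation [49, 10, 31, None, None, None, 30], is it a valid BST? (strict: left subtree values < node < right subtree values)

Level-order array: [49, 10, 31, None, None, None, 30]
Validate using subtree bounds (lo, hi): at each node, require lo < value < hi,
then recurse left with hi=value and right with lo=value.
Preorder trace (stopping at first violation):
  at node 49 with bounds (-inf, +inf): OK
  at node 10 with bounds (-inf, 49): OK
  at node 31 with bounds (49, +inf): VIOLATION
Node 31 violates its bound: not (49 < 31 < +inf).
Result: Not a valid BST


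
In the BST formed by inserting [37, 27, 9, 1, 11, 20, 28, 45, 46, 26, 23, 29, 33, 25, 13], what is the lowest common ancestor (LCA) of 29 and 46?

Tree insertion order: [37, 27, 9, 1, 11, 20, 28, 45, 46, 26, 23, 29, 33, 25, 13]
Tree (level-order array): [37, 27, 45, 9, 28, None, 46, 1, 11, None, 29, None, None, None, None, None, 20, None, 33, 13, 26, None, None, None, None, 23, None, None, 25]
In a BST, the LCA of p=29, q=46 is the first node v on the
root-to-leaf path with p <= v <= q (go left if both < v, right if both > v).
Walk from root:
  at 37: 29 <= 37 <= 46, this is the LCA
LCA = 37


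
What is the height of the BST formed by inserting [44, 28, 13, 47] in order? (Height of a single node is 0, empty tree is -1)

Insertion order: [44, 28, 13, 47]
Tree (level-order array): [44, 28, 47, 13]
Compute height bottom-up (empty subtree = -1):
  height(13) = 1 + max(-1, -1) = 0
  height(28) = 1 + max(0, -1) = 1
  height(47) = 1 + max(-1, -1) = 0
  height(44) = 1 + max(1, 0) = 2
Height = 2


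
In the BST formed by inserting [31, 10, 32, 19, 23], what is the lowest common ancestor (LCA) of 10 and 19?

Tree insertion order: [31, 10, 32, 19, 23]
Tree (level-order array): [31, 10, 32, None, 19, None, None, None, 23]
In a BST, the LCA of p=10, q=19 is the first node v on the
root-to-leaf path with p <= v <= q (go left if both < v, right if both > v).
Walk from root:
  at 31: both 10 and 19 < 31, go left
  at 10: 10 <= 10 <= 19, this is the LCA
LCA = 10


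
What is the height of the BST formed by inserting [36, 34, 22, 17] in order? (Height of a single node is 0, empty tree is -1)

Insertion order: [36, 34, 22, 17]
Tree (level-order array): [36, 34, None, 22, None, 17]
Compute height bottom-up (empty subtree = -1):
  height(17) = 1 + max(-1, -1) = 0
  height(22) = 1 + max(0, -1) = 1
  height(34) = 1 + max(1, -1) = 2
  height(36) = 1 + max(2, -1) = 3
Height = 3


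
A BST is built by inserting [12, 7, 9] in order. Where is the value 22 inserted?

Starting tree (level order): [12, 7, None, None, 9]
Insertion path: 12
Result: insert 22 as right child of 12
Final tree (level order): [12, 7, 22, None, 9]


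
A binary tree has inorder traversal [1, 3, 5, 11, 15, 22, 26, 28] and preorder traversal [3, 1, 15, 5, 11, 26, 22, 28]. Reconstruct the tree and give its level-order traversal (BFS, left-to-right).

Inorder:  [1, 3, 5, 11, 15, 22, 26, 28]
Preorder: [3, 1, 15, 5, 11, 26, 22, 28]
Algorithm: preorder visits root first, so consume preorder in order;
for each root, split the current inorder slice at that value into
left-subtree inorder and right-subtree inorder, then recurse.
Recursive splits:
  root=3; inorder splits into left=[1], right=[5, 11, 15, 22, 26, 28]
  root=1; inorder splits into left=[], right=[]
  root=15; inorder splits into left=[5, 11], right=[22, 26, 28]
  root=5; inorder splits into left=[], right=[11]
  root=11; inorder splits into left=[], right=[]
  root=26; inorder splits into left=[22], right=[28]
  root=22; inorder splits into left=[], right=[]
  root=28; inorder splits into left=[], right=[]
Reconstructed level-order: [3, 1, 15, 5, 26, 11, 22, 28]


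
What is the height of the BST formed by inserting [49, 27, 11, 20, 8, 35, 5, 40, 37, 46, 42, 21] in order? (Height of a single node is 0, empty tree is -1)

Insertion order: [49, 27, 11, 20, 8, 35, 5, 40, 37, 46, 42, 21]
Tree (level-order array): [49, 27, None, 11, 35, 8, 20, None, 40, 5, None, None, 21, 37, 46, None, None, None, None, None, None, 42]
Compute height bottom-up (empty subtree = -1):
  height(5) = 1 + max(-1, -1) = 0
  height(8) = 1 + max(0, -1) = 1
  height(21) = 1 + max(-1, -1) = 0
  height(20) = 1 + max(-1, 0) = 1
  height(11) = 1 + max(1, 1) = 2
  height(37) = 1 + max(-1, -1) = 0
  height(42) = 1 + max(-1, -1) = 0
  height(46) = 1 + max(0, -1) = 1
  height(40) = 1 + max(0, 1) = 2
  height(35) = 1 + max(-1, 2) = 3
  height(27) = 1 + max(2, 3) = 4
  height(49) = 1 + max(4, -1) = 5
Height = 5


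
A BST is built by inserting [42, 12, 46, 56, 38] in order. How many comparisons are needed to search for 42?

Search path for 42: 42
Found: True
Comparisons: 1


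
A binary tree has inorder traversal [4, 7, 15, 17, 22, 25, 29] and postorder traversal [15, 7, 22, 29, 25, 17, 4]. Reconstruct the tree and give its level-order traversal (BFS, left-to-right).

Inorder:   [4, 7, 15, 17, 22, 25, 29]
Postorder: [15, 7, 22, 29, 25, 17, 4]
Algorithm: postorder visits root last, so walk postorder right-to-left;
each value is the root of the current inorder slice — split it at that
value, recurse on the right subtree first, then the left.
Recursive splits:
  root=4; inorder splits into left=[], right=[7, 15, 17, 22, 25, 29]
  root=17; inorder splits into left=[7, 15], right=[22, 25, 29]
  root=25; inorder splits into left=[22], right=[29]
  root=29; inorder splits into left=[], right=[]
  root=22; inorder splits into left=[], right=[]
  root=7; inorder splits into left=[], right=[15]
  root=15; inorder splits into left=[], right=[]
Reconstructed level-order: [4, 17, 7, 25, 15, 22, 29]


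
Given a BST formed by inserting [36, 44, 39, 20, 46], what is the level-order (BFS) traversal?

Tree insertion order: [36, 44, 39, 20, 46]
Tree (level-order array): [36, 20, 44, None, None, 39, 46]
BFS from the root, enqueuing left then right child of each popped node:
  queue [36] -> pop 36, enqueue [20, 44], visited so far: [36]
  queue [20, 44] -> pop 20, enqueue [none], visited so far: [36, 20]
  queue [44] -> pop 44, enqueue [39, 46], visited so far: [36, 20, 44]
  queue [39, 46] -> pop 39, enqueue [none], visited so far: [36, 20, 44, 39]
  queue [46] -> pop 46, enqueue [none], visited so far: [36, 20, 44, 39, 46]
Result: [36, 20, 44, 39, 46]


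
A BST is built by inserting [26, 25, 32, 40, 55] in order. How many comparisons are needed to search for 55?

Search path for 55: 26 -> 32 -> 40 -> 55
Found: True
Comparisons: 4


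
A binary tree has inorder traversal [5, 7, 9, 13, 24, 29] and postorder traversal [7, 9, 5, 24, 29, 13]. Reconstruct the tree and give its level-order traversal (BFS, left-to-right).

Inorder:   [5, 7, 9, 13, 24, 29]
Postorder: [7, 9, 5, 24, 29, 13]
Algorithm: postorder visits root last, so walk postorder right-to-left;
each value is the root of the current inorder slice — split it at that
value, recurse on the right subtree first, then the left.
Recursive splits:
  root=13; inorder splits into left=[5, 7, 9], right=[24, 29]
  root=29; inorder splits into left=[24], right=[]
  root=24; inorder splits into left=[], right=[]
  root=5; inorder splits into left=[], right=[7, 9]
  root=9; inorder splits into left=[7], right=[]
  root=7; inorder splits into left=[], right=[]
Reconstructed level-order: [13, 5, 29, 9, 24, 7]


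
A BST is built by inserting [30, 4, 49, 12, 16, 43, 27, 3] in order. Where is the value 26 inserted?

Starting tree (level order): [30, 4, 49, 3, 12, 43, None, None, None, None, 16, None, None, None, 27]
Insertion path: 30 -> 4 -> 12 -> 16 -> 27
Result: insert 26 as left child of 27
Final tree (level order): [30, 4, 49, 3, 12, 43, None, None, None, None, 16, None, None, None, 27, 26]


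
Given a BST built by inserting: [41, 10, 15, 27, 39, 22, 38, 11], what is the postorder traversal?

Tree insertion order: [41, 10, 15, 27, 39, 22, 38, 11]
Tree (level-order array): [41, 10, None, None, 15, 11, 27, None, None, 22, 39, None, None, 38]
Postorder traversal: [11, 22, 38, 39, 27, 15, 10, 41]


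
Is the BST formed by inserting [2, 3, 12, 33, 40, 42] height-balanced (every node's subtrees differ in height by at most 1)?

Tree (level-order array): [2, None, 3, None, 12, None, 33, None, 40, None, 42]
Definition: a tree is height-balanced if, at every node, |h(left) - h(right)| <= 1 (empty subtree has height -1).
Bottom-up per-node check:
  node 42: h_left=-1, h_right=-1, diff=0 [OK], height=0
  node 40: h_left=-1, h_right=0, diff=1 [OK], height=1
  node 33: h_left=-1, h_right=1, diff=2 [FAIL (|-1-1|=2 > 1)], height=2
  node 12: h_left=-1, h_right=2, diff=3 [FAIL (|-1-2|=3 > 1)], height=3
  node 3: h_left=-1, h_right=3, diff=4 [FAIL (|-1-3|=4 > 1)], height=4
  node 2: h_left=-1, h_right=4, diff=5 [FAIL (|-1-4|=5 > 1)], height=5
Node 33 violates the condition: |-1 - 1| = 2 > 1.
Result: Not balanced


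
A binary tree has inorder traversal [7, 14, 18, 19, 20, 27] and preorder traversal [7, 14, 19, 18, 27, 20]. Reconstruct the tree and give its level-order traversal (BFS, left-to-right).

Inorder:  [7, 14, 18, 19, 20, 27]
Preorder: [7, 14, 19, 18, 27, 20]
Algorithm: preorder visits root first, so consume preorder in order;
for each root, split the current inorder slice at that value into
left-subtree inorder and right-subtree inorder, then recurse.
Recursive splits:
  root=7; inorder splits into left=[], right=[14, 18, 19, 20, 27]
  root=14; inorder splits into left=[], right=[18, 19, 20, 27]
  root=19; inorder splits into left=[18], right=[20, 27]
  root=18; inorder splits into left=[], right=[]
  root=27; inorder splits into left=[20], right=[]
  root=20; inorder splits into left=[], right=[]
Reconstructed level-order: [7, 14, 19, 18, 27, 20]


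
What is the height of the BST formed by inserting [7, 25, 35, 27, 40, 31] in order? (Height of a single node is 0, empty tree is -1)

Insertion order: [7, 25, 35, 27, 40, 31]
Tree (level-order array): [7, None, 25, None, 35, 27, 40, None, 31]
Compute height bottom-up (empty subtree = -1):
  height(31) = 1 + max(-1, -1) = 0
  height(27) = 1 + max(-1, 0) = 1
  height(40) = 1 + max(-1, -1) = 0
  height(35) = 1 + max(1, 0) = 2
  height(25) = 1 + max(-1, 2) = 3
  height(7) = 1 + max(-1, 3) = 4
Height = 4


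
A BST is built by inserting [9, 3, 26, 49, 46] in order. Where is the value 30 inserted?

Starting tree (level order): [9, 3, 26, None, None, None, 49, 46]
Insertion path: 9 -> 26 -> 49 -> 46
Result: insert 30 as left child of 46
Final tree (level order): [9, 3, 26, None, None, None, 49, 46, None, 30]


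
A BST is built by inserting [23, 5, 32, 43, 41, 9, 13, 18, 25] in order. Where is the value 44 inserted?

Starting tree (level order): [23, 5, 32, None, 9, 25, 43, None, 13, None, None, 41, None, None, 18]
Insertion path: 23 -> 32 -> 43
Result: insert 44 as right child of 43
Final tree (level order): [23, 5, 32, None, 9, 25, 43, None, 13, None, None, 41, 44, None, 18]


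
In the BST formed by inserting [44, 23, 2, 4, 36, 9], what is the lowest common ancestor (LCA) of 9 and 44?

Tree insertion order: [44, 23, 2, 4, 36, 9]
Tree (level-order array): [44, 23, None, 2, 36, None, 4, None, None, None, 9]
In a BST, the LCA of p=9, q=44 is the first node v on the
root-to-leaf path with p <= v <= q (go left if both < v, right if both > v).
Walk from root:
  at 44: 9 <= 44 <= 44, this is the LCA
LCA = 44


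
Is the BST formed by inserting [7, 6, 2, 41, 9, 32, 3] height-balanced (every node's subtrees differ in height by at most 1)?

Tree (level-order array): [7, 6, 41, 2, None, 9, None, None, 3, None, 32]
Definition: a tree is height-balanced if, at every node, |h(left) - h(right)| <= 1 (empty subtree has height -1).
Bottom-up per-node check:
  node 3: h_left=-1, h_right=-1, diff=0 [OK], height=0
  node 2: h_left=-1, h_right=0, diff=1 [OK], height=1
  node 6: h_left=1, h_right=-1, diff=2 [FAIL (|1--1|=2 > 1)], height=2
  node 32: h_left=-1, h_right=-1, diff=0 [OK], height=0
  node 9: h_left=-1, h_right=0, diff=1 [OK], height=1
  node 41: h_left=1, h_right=-1, diff=2 [FAIL (|1--1|=2 > 1)], height=2
  node 7: h_left=2, h_right=2, diff=0 [OK], height=3
Node 6 violates the condition: |1 - -1| = 2 > 1.
Result: Not balanced
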